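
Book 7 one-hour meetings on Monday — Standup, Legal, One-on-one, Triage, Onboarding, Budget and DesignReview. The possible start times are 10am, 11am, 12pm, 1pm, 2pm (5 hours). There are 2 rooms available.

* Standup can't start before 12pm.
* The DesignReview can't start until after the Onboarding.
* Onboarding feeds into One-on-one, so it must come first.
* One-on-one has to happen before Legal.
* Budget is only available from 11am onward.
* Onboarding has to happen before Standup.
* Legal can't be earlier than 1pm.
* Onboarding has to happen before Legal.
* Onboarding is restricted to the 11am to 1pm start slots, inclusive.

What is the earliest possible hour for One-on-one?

Precedence pushes One-on-one to at least 12pm; downstream work caps One-on-one at 1pm.
One-on-one at 12pm is achievable: Legal=1pm; Onboarding=11am; Triage=10am; Budget=11am; DesignReview=1pm; Standup=12pm; One-on-one=12pm.

12pm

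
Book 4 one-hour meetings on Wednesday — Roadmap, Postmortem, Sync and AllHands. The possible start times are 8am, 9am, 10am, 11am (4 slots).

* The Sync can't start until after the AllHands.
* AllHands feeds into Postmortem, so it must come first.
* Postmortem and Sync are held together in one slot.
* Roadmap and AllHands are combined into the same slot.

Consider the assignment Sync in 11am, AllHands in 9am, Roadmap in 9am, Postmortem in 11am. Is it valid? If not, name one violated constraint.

AllHands feeds into Postmortem, so it must come first — holds.
The Sync can't start until after the AllHands — holds.
Roadmap and AllHands are combined into the same slot — holds.
Postmortem and Sync are held together in one slot — holds.

Yes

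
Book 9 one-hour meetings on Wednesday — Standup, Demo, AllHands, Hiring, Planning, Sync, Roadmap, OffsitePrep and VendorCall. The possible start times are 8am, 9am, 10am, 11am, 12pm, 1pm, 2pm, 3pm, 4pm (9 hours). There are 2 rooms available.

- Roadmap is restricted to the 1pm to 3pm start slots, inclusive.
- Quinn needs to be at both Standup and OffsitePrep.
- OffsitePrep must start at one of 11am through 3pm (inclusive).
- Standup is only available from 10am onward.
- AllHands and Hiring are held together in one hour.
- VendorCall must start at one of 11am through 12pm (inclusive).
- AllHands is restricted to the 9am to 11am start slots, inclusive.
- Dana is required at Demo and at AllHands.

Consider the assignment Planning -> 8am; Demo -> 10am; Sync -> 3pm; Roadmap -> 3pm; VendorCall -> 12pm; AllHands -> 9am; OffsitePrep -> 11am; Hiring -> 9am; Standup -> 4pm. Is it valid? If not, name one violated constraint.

Valid

AllHands is restricted to the 9am to 11am start slots, inclusive — holds.
AllHands and Hiring are held together in one hour — holds.
VendorCall must start at one of 11am through 12pm (inclusive) — holds.
There are 2 rooms available — holds.
OffsitePrep must start at one of 11am through 3pm (inclusive) — holds.
Standup is only available from 10am onward — holds.
Quinn needs to be at both Standup and OffsitePrep — holds.
Roadmap is restricted to the 1pm to 3pm start slots, inclusive — holds.
Dana is required at Demo and at AllHands — holds.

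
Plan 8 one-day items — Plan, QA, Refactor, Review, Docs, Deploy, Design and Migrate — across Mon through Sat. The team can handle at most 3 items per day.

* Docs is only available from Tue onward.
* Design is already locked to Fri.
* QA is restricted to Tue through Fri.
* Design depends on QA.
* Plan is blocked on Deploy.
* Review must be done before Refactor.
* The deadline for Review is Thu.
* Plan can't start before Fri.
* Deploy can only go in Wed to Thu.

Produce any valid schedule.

Deploy in Wed; Plan in Fri; Refactor in Tue; Review in Mon; Design in Fri; Migrate in Mon; QA in Tue; Docs in Tue

Checking: Deploy(Wed) before Plan(Fri); QA(Tue) before Design(Fri); Review(Mon) before Refactor(Tue); Review=Mon in [Mon,Thu]; QA=Tue in [Tue,Fri]; Docs=Tue in [Tue,Sat]; Design=Fri in [Fri,Fri]; Deploy=Wed in [Wed,Thu]; Plan=Fri in [Fri,Sat]; max 3 per day (cap 3).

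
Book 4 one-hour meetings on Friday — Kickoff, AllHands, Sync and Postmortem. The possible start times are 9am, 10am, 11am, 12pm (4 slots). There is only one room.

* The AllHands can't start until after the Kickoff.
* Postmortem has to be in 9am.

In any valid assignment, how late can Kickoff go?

11am

Downstream work caps Kickoff at 11am.
Kickoff at 11am is achievable: Kickoff=11am, AllHands=12pm, Postmortem=9am, Sync=10am.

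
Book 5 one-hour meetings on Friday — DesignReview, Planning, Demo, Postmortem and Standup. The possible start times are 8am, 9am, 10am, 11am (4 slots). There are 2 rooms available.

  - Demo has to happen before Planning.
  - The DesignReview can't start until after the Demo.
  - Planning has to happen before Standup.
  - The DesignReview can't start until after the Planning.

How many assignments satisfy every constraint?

Splitting on DesignReview: it can be 10am (7), 11am (13). Listing each branch's schedules as (Planning, Demo, Postmortem, Standup):
DesignReview=10am: (9am,8am,8am,10am) (9am,8am,8am,11am) (9am,8am,9am,10am) (9am,8am,9am,11am) (9am,8am,10am,11am) (9am,8am,11am,10am) (9am,8am,11am,11am) — 7.
DesignReview=11am: (9am,8am,8am,10am) (9am,8am,8am,11am) (9am,8am,9am,10am) (9am,8am,9am,11am) (9am,8am,10am,10am) (9am,8am,10am,11am) (9am,8am,11am,10am) (10am,8am,8am,11am) (10am,8am,9am,11am) (10am,8am,10am,11am) (10am,9am,8am,11am) (10am,9am,9am,11am) (10am,9am,10am,11am) — 13.
Summing: 7 + 13 = 20.

20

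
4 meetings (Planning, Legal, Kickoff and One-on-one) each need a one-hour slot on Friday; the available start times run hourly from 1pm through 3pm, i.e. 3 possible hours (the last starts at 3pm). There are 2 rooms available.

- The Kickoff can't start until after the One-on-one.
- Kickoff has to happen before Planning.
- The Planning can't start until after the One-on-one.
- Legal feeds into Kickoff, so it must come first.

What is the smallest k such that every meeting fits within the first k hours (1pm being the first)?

3

The precedence chain requires at least 3 distinct hours.
With at most 2 per hour and 4 meetings, at least 2 hours are needed.
3 works (last occupied hour: 3pm): for example One-on-one=1pm, Kickoff=2pm, Planning=3pm, Legal=1pm.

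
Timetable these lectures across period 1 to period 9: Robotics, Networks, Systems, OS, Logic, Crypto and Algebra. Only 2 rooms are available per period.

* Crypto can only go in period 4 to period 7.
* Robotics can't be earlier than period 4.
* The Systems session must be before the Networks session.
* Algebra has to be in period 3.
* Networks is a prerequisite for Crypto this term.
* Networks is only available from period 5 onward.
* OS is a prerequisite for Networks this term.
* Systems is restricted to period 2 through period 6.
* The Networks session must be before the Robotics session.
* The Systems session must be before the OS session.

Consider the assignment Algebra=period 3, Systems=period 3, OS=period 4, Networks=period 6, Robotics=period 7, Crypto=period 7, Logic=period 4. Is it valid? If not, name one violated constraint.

Yes

Networks is only available from period 5 onward — holds.
The Systems session must be before the OS session — holds.
Crypto can only go in period 4 to period 7 — holds.
The Networks session must be before the Robotics session — holds.
Systems is restricted to period 2 through period 6 — holds.
Robotics can't be earlier than period 4 — holds.
The Systems session must be before the Networks session — holds.
Algebra has to be in period 3 — holds.
Only 2 rooms are available per period — holds.
OS is a prerequisite for Networks this term — holds.
Networks is a prerequisite for Crypto this term — holds.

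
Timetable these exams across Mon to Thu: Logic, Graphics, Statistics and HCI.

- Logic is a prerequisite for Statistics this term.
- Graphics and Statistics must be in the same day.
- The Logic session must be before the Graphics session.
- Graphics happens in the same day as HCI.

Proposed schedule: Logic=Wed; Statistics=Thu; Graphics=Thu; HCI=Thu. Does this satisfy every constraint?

Logic is a prerequisite for Statistics this term — holds.
Graphics happens in the same day as HCI — holds.
The Logic session must be before the Graphics session — holds.
Graphics and Statistics must be in the same day — holds.

Yes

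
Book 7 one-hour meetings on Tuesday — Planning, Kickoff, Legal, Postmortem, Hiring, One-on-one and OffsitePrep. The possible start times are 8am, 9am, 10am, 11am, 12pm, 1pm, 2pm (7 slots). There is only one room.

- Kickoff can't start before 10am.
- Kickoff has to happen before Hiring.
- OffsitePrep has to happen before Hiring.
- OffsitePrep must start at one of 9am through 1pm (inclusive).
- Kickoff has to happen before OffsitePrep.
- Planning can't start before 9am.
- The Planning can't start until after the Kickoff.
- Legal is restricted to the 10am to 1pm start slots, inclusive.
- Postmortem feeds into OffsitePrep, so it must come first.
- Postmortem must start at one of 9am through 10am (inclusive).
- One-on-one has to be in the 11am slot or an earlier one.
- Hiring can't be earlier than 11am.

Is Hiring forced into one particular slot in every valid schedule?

No

Hiring can be 12pm (e.g. Postmortem=9am, Hiring=12pm, Kickoff=10am, OffsitePrep=11am, Planning=2pm, Legal=1pm, One-on-one=8am) or 1pm (e.g. Legal in 10am, Hiring in 1pm, Postmortem in 9am, Planning in 2pm, OffsitePrep in 12pm, Kickoff in 11am, One-on-one in 8am).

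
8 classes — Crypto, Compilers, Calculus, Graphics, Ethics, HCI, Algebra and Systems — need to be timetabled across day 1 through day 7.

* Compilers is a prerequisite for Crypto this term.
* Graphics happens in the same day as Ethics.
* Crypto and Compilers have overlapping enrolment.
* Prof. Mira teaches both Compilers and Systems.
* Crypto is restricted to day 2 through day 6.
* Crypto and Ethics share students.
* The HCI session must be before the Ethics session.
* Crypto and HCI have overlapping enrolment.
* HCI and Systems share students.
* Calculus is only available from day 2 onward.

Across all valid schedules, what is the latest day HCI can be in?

day 6

Downstream work caps HCI at day 6.
HCI at day 6 is achievable: Compilers=day 1, Graphics=day 7, Ethics=day 7, Systems=day 2, HCI=day 6, Algebra=day 1, Calculus=day 2, Crypto=day 2.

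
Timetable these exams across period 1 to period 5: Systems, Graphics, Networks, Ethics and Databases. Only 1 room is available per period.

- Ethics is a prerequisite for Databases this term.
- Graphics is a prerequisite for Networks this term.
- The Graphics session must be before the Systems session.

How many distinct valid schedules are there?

20

Splitting on Systems: it can be period 2 (3), period 3 (5), period 4 (6), period 5 (6). Listing each branch's schedules as (Graphics, Networks, Ethics, Databases) by period number:
Systems=period 2: (1,3,4,5) (1,4,3,5) (1,5,3,4) — 3.
Systems=period 3: (1,2,4,5) (1,4,2,5) (1,5,2,4) (2,4,1,5) (2,5,1,4) — 5.
Systems=period 4: (1,2,3,5) (1,3,2,5) (1,5,2,3) (2,3,1,5) (2,5,1,3) (3,5,1,2) — 6.
Systems=period 5: (1,2,3,4) (1,3,2,4) (1,4,2,3) (2,3,1,4) (2,4,1,3) (3,4,1,2) — 6.
Summing: 3 + 5 + 6 + 6 = 20.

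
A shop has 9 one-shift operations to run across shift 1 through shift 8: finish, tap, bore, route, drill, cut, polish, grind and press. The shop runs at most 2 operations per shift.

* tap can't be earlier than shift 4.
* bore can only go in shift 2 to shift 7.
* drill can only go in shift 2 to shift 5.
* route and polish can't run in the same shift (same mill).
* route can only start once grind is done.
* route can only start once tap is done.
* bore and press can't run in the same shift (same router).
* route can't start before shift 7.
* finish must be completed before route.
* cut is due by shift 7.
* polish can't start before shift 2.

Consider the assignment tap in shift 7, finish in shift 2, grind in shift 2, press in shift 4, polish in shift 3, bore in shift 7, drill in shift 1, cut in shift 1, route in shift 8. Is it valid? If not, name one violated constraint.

Invalid. drill can only go in shift 2 to shift 5.

bore and press can't run in the same shift (same router) — holds.
The shop runs at most 2 operations per shift — holds.
route and polish can't run in the same shift (same mill) — holds.
drill can only go in shift 2 to shift 5 — violated.
route can't start before shift 7 — holds.
polish can't start before shift 2 — holds.
bore can only go in shift 2 to shift 7 — holds.
route can only start once grind is done — holds.
finish must be completed before route — holds.
cut is due by shift 7 — holds.
route can only start once tap is done — holds.
tap can't be earlier than shift 4 — holds.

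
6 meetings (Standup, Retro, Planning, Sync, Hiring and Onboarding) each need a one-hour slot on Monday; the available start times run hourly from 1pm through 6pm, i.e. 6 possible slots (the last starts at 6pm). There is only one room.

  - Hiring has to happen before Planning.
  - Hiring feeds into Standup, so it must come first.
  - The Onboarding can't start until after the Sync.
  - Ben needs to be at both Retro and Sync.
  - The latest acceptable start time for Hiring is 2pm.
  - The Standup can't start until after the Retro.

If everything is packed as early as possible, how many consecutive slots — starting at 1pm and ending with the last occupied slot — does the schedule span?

The precedence chain requires at least 2 distinct slots.
With at most 1 per slot and 6 meetings, at least 6 slots are needed.
6 works (last occupied slot: 6pm): for example Onboarding -> 6pm, Retro -> 2pm, Sync -> 5pm, Planning -> 4pm, Standup -> 3pm, Hiring -> 1pm.

6 slots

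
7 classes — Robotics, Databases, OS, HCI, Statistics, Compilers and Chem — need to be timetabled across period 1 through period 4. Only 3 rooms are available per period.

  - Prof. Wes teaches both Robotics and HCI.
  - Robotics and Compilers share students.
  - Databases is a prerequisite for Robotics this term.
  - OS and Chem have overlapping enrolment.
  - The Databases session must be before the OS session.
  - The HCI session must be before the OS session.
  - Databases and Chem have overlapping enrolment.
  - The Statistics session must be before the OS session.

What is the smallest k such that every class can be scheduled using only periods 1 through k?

3

The precedence chain requires at least 2 distinct periods.
With at most 3 per period and 7 classes, at least 3 periods are needed.
3 works (last occupied period: period 3): for example Chem -> period 3, OS -> period 2, Databases -> period 1, Statistics -> period 1, HCI -> period 1, Compilers -> period 3, Robotics -> period 2.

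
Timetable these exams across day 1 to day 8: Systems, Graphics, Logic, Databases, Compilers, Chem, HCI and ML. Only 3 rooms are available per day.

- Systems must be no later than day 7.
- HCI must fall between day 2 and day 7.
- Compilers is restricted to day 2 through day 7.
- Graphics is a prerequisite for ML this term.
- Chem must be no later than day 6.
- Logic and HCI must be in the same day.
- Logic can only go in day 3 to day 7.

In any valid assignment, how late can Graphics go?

day 7

Downstream work caps Graphics at day 7.
Graphics at day 7 is achievable: HCI in day 3, Databases in day 1, Compilers in day 2, Graphics in day 7, Logic in day 3, Chem in day 1, ML in day 8, Systems in day 1.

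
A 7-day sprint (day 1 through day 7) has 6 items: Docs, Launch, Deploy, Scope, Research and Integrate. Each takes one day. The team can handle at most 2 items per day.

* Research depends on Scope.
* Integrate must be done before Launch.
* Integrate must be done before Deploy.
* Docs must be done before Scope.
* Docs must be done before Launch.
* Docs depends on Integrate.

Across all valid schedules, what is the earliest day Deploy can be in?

day 2

Precedence pushes Deploy to at least day 2.
Deploy at day 2 is achievable: Research in day 4, Integrate in day 1, Deploy in day 2, Launch in day 3, Docs in day 2, Scope in day 3.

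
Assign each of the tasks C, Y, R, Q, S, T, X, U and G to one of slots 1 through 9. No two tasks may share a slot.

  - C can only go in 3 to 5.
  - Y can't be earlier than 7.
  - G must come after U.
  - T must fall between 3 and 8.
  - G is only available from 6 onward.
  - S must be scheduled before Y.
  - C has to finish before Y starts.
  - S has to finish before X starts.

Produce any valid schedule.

T in 4; S in 1; Y in 7; R in 8; G in 6; C in 3; U in 5; X in 2; Q in 9

Checking: S(1) before Y(7); C(3) before Y(7); S(1) before X(2); U(5) before G(6); T=4 in [3,8]; C=3 in [3,5]; G=6 in [6,9]; Y=7 in [7,9]; max 1 per slot (cap 1).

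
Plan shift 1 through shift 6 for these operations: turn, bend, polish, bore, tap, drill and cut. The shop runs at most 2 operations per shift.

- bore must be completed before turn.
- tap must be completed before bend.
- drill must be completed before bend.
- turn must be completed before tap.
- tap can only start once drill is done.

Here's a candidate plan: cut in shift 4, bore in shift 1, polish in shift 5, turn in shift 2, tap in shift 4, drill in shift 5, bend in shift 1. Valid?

No. drill must be completed before bend is not satisfied.

tap must be completed before bend — violated.
turn must be completed before tap — holds.
tap can only start once drill is done — violated.
bore must be completed before turn — holds.
The shop runs at most 2 operations per shift — holds.
drill must be completed before bend — violated.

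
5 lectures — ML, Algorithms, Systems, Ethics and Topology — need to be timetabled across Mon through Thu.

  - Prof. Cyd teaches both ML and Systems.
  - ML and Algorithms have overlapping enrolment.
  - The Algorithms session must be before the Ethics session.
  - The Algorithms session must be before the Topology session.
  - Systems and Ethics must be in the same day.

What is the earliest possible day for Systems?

Systems must be in the same day as Ethics, which can't be before Tue, so Systems is at least Tue.
Systems at Tue is achievable: Ethics -> Tue; Topology -> Tue; Systems -> Tue; Algorithms -> Mon; ML -> Wed.

Tue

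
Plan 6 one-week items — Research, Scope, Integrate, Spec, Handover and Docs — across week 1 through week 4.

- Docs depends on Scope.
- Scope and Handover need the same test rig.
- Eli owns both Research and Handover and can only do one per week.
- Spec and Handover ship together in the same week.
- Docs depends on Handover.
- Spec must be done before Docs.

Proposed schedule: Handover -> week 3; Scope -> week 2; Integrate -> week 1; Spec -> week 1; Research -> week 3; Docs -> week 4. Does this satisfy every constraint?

No. Eli owns both Research and Handover and can only do one per week is not satisfied.

Docs depends on Scope — holds.
Docs depends on Handover — holds.
Spec must be done before Docs — holds.
Spec and Handover ship together in the same week — violated.
Scope and Handover need the same test rig — holds.
Eli owns both Research and Handover and can only do one per week — violated.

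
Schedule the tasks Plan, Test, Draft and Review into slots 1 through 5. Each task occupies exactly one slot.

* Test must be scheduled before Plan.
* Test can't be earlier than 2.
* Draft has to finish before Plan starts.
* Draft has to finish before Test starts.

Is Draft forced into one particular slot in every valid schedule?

No

Draft can be 1 (e.g. Draft -> 1, Plan -> 3, Review -> 1, Test -> 2) or 2 (e.g. Test in 3; Draft in 2; Plan in 4; Review in 1).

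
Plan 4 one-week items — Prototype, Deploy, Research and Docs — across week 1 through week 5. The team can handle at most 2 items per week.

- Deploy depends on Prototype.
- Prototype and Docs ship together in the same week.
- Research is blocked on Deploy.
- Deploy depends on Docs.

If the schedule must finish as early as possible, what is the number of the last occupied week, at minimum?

The precedence chain requires at least 3 distinct weeks.
With at most 2 per week and 4 tasks, at least 2 weeks are needed.
3 works (last occupied week: week 3): for example Research=week 3; Docs=week 1; Deploy=week 2; Prototype=week 1.

3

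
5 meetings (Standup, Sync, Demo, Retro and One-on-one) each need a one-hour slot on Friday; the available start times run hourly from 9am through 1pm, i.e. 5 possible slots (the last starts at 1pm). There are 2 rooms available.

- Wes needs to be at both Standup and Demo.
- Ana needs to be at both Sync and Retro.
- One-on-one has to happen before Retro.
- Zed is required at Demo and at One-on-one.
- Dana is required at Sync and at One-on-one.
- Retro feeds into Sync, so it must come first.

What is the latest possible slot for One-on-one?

11am

Downstream work caps One-on-one at 11am.
One-on-one at 11am is achievable: One-on-one in 11am, Sync in 1pm, Standup in 9am, Demo in 10am, Retro in 12pm.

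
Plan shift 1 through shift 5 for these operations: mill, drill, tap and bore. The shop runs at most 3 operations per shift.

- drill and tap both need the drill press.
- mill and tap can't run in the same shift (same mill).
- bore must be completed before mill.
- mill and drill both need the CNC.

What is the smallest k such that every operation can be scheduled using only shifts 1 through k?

3 shifts

The precedence chain requires at least 2 distinct shifts.
With at most 3 per shift and 4 operations, at least 2 shifts are needed.
Could 2 shifts be enough, i.e. nothing placed later than shift 2? No: mill must come after bore (at shift 1 or later) → {shift 2}; drill can't share with mill (shift 2) → {shift 1}; tap can't share with mill (shift 2) → {shift 1}; tap can't share with drill (shift 1) → nothing is left.
So 2 shifts is not enough.
3 works (last occupied shift: shift 3): for example drill=shift 1; tap=shift 3; mill=shift 2; bore=shift 1.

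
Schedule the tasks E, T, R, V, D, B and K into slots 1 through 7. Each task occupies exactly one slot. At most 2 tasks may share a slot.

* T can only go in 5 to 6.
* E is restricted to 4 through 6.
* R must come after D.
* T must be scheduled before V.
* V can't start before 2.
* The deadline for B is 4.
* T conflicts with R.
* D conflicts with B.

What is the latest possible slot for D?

6

Downstream work caps D at 6.
D at 6 is achievable: B in 1, T in 5, V in 6, D in 6, E in 4, K in 1, R in 7.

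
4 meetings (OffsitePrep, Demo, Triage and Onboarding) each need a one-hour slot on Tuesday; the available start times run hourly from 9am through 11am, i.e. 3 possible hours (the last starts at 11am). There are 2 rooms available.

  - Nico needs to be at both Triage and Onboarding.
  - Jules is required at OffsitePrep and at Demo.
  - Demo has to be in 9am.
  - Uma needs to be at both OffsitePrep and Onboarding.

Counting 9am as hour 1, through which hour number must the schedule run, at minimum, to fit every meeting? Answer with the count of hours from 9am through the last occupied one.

With at most 2 per hour and 4 meetings, at least 2 hours are needed.
2 works (last occupied hour: 10am): for example Onboarding=9am; Demo=9am; OffsitePrep=10am; Triage=10am.

2 hours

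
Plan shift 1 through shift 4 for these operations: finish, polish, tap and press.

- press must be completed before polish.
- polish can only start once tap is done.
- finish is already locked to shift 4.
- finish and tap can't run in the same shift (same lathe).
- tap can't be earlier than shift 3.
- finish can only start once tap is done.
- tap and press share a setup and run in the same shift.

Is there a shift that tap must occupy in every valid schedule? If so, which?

tap's window is shift 3–shift 4.
finish is fixed at shift 4, and tap can't share a shift with finish.
So tap must be shift 3.

shift 3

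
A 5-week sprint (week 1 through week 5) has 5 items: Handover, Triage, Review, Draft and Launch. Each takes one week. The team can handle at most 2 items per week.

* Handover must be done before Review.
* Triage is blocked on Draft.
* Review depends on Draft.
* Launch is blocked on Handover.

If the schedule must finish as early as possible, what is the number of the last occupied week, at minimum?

3

The precedence chain requires at least 2 distinct weeks.
With at most 2 per week and 5 tasks, at least 3 weeks are needed.
3 works (last occupied week: week 3): for example Triage -> week 2; Draft -> week 1; Handover -> week 1; Review -> week 2; Launch -> week 3.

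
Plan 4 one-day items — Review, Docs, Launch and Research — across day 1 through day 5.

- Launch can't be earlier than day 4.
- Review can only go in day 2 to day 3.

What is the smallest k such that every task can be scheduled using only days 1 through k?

4 days

Launch can't be placed before day 4, so the schedule must run through at least day 4.
4 works (last occupied day: day 4): for example Launch -> day 4; Review -> day 2; Docs -> day 1; Research -> day 1.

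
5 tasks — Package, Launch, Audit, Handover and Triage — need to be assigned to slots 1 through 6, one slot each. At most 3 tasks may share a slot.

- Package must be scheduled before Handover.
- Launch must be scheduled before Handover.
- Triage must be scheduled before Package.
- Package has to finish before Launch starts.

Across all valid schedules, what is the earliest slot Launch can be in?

3

Precedence pushes Launch to at least 3; downstream work caps Launch at 5.
Launch at 3 is achievable: Launch in 3; Audit in 1; Handover in 4; Package in 2; Triage in 1.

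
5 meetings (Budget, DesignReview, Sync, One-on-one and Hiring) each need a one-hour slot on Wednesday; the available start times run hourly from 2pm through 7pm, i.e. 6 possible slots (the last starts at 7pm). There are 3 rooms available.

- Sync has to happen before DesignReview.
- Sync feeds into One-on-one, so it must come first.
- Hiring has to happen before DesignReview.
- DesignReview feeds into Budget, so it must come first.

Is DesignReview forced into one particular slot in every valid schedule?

DesignReview can be 3pm (e.g. One-on-one -> 3pm; DesignReview -> 3pm; Hiring -> 2pm; Budget -> 4pm; Sync -> 2pm) or 4pm (e.g. Budget=5pm, DesignReview=4pm, One-on-one=3pm, Sync=2pm, Hiring=2pm).

No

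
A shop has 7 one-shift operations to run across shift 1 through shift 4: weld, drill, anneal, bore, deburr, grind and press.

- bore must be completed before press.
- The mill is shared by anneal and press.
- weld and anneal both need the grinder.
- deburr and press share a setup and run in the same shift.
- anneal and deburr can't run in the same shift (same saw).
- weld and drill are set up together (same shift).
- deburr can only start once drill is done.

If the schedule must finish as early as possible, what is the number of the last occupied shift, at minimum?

The precedence chain requires at least 2 distinct shifts.
Could 2 shifts be enough, i.e. nothing placed later than shift 2? No: deburr must come after drill (at shift 1 or later) → {shift 2}; drill must come before deburr (at shift 2 or earlier) → {shift 1}; weld must be in the same shift as drill (in {shift 1}) → {shift 1}; anneal can't share with weld (shift 1) → {shift 2}; deburr can't share with anneal (shift 2) → nothing is left.
So 2 shifts is not enough.
3 works (last occupied shift: shift 3): for example anneal in shift 3, drill in shift 1, deburr in shift 2, press in shift 2, weld in shift 1, grind in shift 1, bore in shift 1.

3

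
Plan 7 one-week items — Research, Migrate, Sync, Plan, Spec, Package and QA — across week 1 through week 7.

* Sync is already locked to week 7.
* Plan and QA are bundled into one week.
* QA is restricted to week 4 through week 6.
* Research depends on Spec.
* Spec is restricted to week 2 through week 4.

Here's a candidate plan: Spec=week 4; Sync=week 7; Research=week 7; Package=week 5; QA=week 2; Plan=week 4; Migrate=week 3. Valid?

Research depends on Spec — holds.
Spec is restricted to week 2 through week 4 — holds.
QA is restricted to week 4 through week 6 — violated.
Sync is already locked to week 7 — holds.
Plan and QA are bundled into one week — violated.

No. QA is restricted to week 4 through week 6 is not satisfied.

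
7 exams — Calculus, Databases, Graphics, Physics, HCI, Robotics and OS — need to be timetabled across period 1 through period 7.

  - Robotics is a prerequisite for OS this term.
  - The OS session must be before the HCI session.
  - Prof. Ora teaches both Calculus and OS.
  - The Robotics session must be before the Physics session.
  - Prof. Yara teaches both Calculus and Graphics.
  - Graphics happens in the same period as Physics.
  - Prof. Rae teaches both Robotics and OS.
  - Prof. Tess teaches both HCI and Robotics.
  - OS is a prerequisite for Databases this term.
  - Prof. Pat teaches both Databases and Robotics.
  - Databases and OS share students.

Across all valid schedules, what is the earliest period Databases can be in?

Precedence pushes Databases to at least period 3.
Databases at period 3 is achievable: Databases in period 3; OS in period 2; Robotics in period 1; Physics in period 2; Graphics in period 2; Calculus in period 1; HCI in period 3.

period 3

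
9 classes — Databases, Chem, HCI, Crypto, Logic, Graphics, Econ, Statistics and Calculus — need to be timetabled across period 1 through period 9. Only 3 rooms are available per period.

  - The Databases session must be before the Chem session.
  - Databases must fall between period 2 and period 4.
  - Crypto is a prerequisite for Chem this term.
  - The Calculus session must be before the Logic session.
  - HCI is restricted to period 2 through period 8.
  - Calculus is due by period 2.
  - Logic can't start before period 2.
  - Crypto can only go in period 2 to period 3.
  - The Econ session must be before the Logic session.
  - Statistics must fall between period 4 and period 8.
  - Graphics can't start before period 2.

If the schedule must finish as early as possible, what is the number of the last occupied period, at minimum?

The precedence chain requires at least 2 distinct periods.
With at most 3 per period and 9 classes, at least 3 periods are needed.
Statistics can't be placed before period 4, so the schedule must run through at least period 4.
4 works (last occupied period: period 4): for example Logic=period 2, Chem=period 3, Crypto=period 2, HCI=period 3, Graphics=period 3, Calculus=period 1, Statistics=period 4, Databases=period 2, Econ=period 1.

4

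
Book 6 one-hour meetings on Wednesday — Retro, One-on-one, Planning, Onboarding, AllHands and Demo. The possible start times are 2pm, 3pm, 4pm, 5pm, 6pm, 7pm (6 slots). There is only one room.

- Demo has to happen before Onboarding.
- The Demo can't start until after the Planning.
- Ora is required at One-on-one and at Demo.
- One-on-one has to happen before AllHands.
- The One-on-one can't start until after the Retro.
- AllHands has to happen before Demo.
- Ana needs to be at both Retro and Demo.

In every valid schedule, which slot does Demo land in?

6pm

Precedence pushes Demo to at least 5pm; downstream work caps Demo at 6pm.
So Demo is pinned to 6pm.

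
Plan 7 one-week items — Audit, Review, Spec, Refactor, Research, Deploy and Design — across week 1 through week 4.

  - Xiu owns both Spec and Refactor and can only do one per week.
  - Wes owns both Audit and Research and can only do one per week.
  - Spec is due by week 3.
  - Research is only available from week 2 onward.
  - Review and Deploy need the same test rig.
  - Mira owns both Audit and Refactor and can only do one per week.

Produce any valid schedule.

Refactor=week 2, Research=week 2, Spec=week 1, Design=week 1, Audit=week 1, Review=week 1, Deploy=week 2

Checking: Audit(week 1) != Refactor(week 2); Review(week 1) != Deploy(week 2); Spec(week 1) != Refactor(week 2); Audit(week 1) != Research(week 2); Research=week 2 in [week 2,week 4]; Spec=week 1 in [week 1,week 3].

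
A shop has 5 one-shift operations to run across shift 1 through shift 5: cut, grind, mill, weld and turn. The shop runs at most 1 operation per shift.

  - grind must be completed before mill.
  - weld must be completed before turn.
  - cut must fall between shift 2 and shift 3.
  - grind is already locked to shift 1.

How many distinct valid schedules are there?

6

Splitting on cut: it can be shift 2 (3), shift 3 (3). Listing each branch's schedules as (grind, mill, weld, turn) by shift number:
cut=shift 2: (1,3,4,5) (1,4,3,5) (1,5,3,4) — 3.
cut=shift 3: (1,2,4,5) (1,4,2,5) (1,5,2,4) — 3.
Summing: 3 + 3 = 6.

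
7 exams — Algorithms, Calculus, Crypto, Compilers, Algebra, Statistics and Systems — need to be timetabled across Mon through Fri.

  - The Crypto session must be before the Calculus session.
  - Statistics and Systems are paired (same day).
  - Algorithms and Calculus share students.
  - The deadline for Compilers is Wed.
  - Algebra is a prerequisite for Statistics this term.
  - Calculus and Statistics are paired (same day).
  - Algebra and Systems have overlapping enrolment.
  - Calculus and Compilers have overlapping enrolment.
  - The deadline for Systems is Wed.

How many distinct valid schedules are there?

40

Splitting on Algorithms: it can be Mon (10), Tue (8), Wed (2), Thu (10), Fri (10). Listing each branch's schedules as (Calculus, Crypto, Compilers, Algebra, Statistics, Systems):
Algorithms=Mon: (Tue,Mon,Mon,Mon,Tue,Tue) (Tue,Mon,Wed,Mon,Tue,Tue) (Wed,Mon,Mon,Mon,Wed,Wed) (Wed,Mon,Mon,Tue,Wed,Wed) (Wed,Mon,Tue,Mon,Wed,Wed) (Wed,Mon,Tue,Tue,Wed,Wed) (Wed,Tue,Mon,Mon,Wed,Wed) (Wed,Tue,Mon,Tue,Wed,Wed) (Wed,Tue,Tue,Mon,Wed,Wed) (Wed,Tue,Tue,Tue,Wed,Wed) — 10.
Algorithms=Tue: (Wed,Mon,Mon,Mon,Wed,Wed) (Wed,Mon,Mon,Tue,Wed,Wed) (Wed,Mon,Tue,Mon,Wed,Wed) (Wed,Mon,Tue,Tue,Wed,Wed) (Wed,Tue,Mon,Mon,Wed,Wed) (Wed,Tue,Mon,Tue,Wed,Wed) (Wed,Tue,Tue,Mon,Wed,Wed) (Wed,Tue,Tue,Tue,Wed,Wed) — 8.
Algorithms=Wed: (Tue,Mon,Mon,Mon,Tue,Tue) (Tue,Mon,Wed,Mon,Tue,Tue) — 2.
Algorithms=Thu: (Tue,Mon,Mon,Mon,Tue,Tue) (Tue,Mon,Wed,Mon,Tue,Tue) (Wed,Mon,Mon,Mon,Wed,Wed) (Wed,Mon,Mon,Tue,Wed,Wed) (Wed,Mon,Tue,Mon,Wed,Wed) (Wed,Mon,Tue,Tue,Wed,Wed) (Wed,Tue,Mon,Mon,Wed,Wed) (Wed,Tue,Mon,Tue,Wed,Wed) (Wed,Tue,Tue,Mon,Wed,Wed) (Wed,Tue,Tue,Tue,Wed,Wed) — 10.
Algorithms=Fri: (Tue,Mon,Mon,Mon,Tue,Tue) (Tue,Mon,Wed,Mon,Tue,Tue) (Wed,Mon,Mon,Mon,Wed,Wed) (Wed,Mon,Mon,Tue,Wed,Wed) (Wed,Mon,Tue,Mon,Wed,Wed) (Wed,Mon,Tue,Tue,Wed,Wed) (Wed,Tue,Mon,Mon,Wed,Wed) (Wed,Tue,Mon,Tue,Wed,Wed) (Wed,Tue,Tue,Mon,Wed,Wed) (Wed,Tue,Tue,Tue,Wed,Wed) — 10.
Summing: 10 + 8 + 2 + 10 + 10 = 40.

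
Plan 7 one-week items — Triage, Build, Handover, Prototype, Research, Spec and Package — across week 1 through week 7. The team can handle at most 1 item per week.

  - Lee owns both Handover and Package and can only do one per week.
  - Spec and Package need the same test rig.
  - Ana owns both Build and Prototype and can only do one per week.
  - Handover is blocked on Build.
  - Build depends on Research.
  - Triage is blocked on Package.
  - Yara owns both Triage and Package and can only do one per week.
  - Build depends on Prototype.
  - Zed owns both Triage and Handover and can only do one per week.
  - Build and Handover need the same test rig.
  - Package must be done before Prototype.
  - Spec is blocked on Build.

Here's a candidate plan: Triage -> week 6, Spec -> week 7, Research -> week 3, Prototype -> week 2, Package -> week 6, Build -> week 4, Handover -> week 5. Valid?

Build depends on Research — holds.
Package must be done before Prototype — violated.
Build and Handover need the same test rig — holds.
The team can handle at most 1 item per week — violated.
Ana owns both Build and Prototype and can only do one per week — holds.
Build depends on Prototype — holds.
Spec is blocked on Build — holds.
Yara owns both Triage and Package and can only do one per week — violated.
Lee owns both Handover and Package and can only do one per week — holds.
Triage is blocked on Package — violated.
Spec and Package need the same test rig — holds.
Handover is blocked on Build — holds.
Zed owns both Triage and Handover and can only do one per week — holds.

No — it violates: The team can handle at most 1 item per week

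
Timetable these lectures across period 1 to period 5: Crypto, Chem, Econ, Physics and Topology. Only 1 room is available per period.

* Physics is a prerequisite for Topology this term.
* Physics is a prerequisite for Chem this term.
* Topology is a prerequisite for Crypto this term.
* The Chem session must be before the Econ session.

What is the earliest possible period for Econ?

Precedence pushes Econ to at least period 3.
Econ at period 3 is achievable: Econ -> period 3, Topology -> period 4, Crypto -> period 5, Chem -> period 2, Physics -> period 1.

period 3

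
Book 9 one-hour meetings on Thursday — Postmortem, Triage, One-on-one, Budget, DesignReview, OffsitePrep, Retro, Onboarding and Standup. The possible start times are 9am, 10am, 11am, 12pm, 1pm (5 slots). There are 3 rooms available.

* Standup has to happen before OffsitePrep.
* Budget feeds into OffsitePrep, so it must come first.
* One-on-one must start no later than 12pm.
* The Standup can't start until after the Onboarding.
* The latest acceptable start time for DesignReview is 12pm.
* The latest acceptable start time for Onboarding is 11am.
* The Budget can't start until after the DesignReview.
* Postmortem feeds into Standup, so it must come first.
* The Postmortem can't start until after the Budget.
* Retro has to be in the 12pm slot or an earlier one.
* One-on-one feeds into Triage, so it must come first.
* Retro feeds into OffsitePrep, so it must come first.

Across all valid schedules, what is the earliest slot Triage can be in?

10am

Precedence pushes Triage to at least 10am.
Triage at 10am is achievable: Budget in 10am; Retro in 10am; DesignReview in 9am; Triage in 10am; Onboarding in 9am; One-on-one in 9am; OffsitePrep in 1pm; Standup in 12pm; Postmortem in 11am.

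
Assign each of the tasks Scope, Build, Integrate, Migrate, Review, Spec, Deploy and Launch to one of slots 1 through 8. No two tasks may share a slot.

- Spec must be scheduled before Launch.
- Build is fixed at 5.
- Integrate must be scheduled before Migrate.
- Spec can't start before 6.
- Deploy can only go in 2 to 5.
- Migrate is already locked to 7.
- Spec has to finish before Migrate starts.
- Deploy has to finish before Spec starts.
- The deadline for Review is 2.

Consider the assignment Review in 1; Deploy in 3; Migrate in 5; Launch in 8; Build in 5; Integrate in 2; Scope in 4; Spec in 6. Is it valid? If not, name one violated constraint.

Integrate must be scheduled before Migrate — holds.
Deploy can only go in 2 to 5 — holds.
No two tasks may share a slot — violated.
Spec must be scheduled before Launch — holds.
Spec has to finish before Migrate starts — violated.
Spec can't start before 6 — holds.
The deadline for Review is 2 — holds.
Deploy has to finish before Spec starts — holds.
Migrate is already locked to 7 — violated.
Build is fixed at 5 — holds.

Invalid. Migrate is already locked to 7.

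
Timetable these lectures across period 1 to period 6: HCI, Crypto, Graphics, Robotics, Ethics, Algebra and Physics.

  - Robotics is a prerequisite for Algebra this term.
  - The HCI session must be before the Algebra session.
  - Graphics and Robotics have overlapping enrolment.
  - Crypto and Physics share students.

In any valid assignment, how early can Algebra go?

Precedence pushes Algebra to at least period 2.
Algebra at period 2 is achievable: Ethics in period 1; Robotics in period 1; Physics in period 2; Graphics in period 2; HCI in period 1; Crypto in period 1; Algebra in period 2.

period 2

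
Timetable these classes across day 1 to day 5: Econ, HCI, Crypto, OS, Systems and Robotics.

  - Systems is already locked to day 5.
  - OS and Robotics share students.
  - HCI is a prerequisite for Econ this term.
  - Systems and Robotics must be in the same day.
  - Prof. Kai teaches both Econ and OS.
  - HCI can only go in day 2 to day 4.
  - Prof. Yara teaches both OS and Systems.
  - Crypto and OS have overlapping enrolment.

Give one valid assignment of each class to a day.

OS=day 2, HCI=day 2, Crypto=day 1, Econ=day 3, Robotics=day 5, Systems=day 5

Checking: HCI(day 2) before Econ(day 3); Econ(day 3) != OS(day 2); Crypto(day 1) != OS(day 2); OS(day 2) != Systems(day 5); OS(day 2) != Robotics(day 5); Systems = Robotics = day 5; HCI=day 2 in [day 2,day 4]; Systems=day 5 in [day 5,day 5].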